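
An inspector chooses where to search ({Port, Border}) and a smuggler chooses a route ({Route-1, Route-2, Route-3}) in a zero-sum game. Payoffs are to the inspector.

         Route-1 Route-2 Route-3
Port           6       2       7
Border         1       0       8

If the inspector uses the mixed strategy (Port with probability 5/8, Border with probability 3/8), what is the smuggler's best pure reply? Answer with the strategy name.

Route-2

If the smuggler plays Route-1, the inspector's expected payoff is (5/8)·6 + (3/8)·1 = 33/8.
If the smuggler plays Route-2, the inspector's expected payoff is (5/8)·2 + (3/8)·0 = 5/4.
If the smuggler plays Route-3, the inspector's expected payoff is (5/8)·7 + (3/8)·8 = 59/8.
The smuggler minimizes the inspector's payoff; the smallest is 5/4, so the best response is Route-2.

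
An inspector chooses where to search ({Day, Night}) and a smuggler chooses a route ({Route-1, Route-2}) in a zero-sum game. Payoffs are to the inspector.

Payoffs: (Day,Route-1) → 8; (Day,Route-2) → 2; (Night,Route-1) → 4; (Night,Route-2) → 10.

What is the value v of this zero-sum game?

6

Row minima: Day → 2, Night → 4; maximin = 4.
Column maxima: Route-1 → 8, Route-2 → 10; minimax = 8.
4 ≠ 8, so there is no saddle point; optimal play is mixed.
Let the inspector play Day with probability p. Expected payoff against Route-1: 8p + 4(1−p) = 4p + 4; against Route-2: 2p + 10(1−p) = −8p + 10.
Setting these equal: 4p + 4 = −8p + 10 ⇒ 12p = 6 ⇒ p = 1/2, and the value is (4)·(1/2) + 4 = 6.
For the smuggler: with q = P(Route-1), equating Day's and Night's payoffs gives 6q + 2 = −6q + 10 ⇒ q = 2/3.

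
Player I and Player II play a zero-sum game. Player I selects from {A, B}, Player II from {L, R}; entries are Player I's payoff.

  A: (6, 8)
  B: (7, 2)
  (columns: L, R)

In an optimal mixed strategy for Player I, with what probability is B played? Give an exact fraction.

Row minima: A → 6, B → 2; maximin = 6.
Column maxima: L → 7, R → 8; minimax = 7.
6 ≠ 7, so there is no saddle point; optimal play is mixed.
Let Player I play A with probability p. Expected payoff against L: 6p + 7(1−p) = −p + 7; against R: 8p + 2(1−p) = 6p + 2.
Setting these equal: −p + 7 = 6p + 2 ⇒ −7p = -5 ⇒ p = 5/7, and the value is (-1)·(5/7) + 7 = 44/7.
For Player II: with q = P(L), equating A's and B's payoffs gives −2q + 8 = 5q + 2 ⇒ q = 6/7.

2/7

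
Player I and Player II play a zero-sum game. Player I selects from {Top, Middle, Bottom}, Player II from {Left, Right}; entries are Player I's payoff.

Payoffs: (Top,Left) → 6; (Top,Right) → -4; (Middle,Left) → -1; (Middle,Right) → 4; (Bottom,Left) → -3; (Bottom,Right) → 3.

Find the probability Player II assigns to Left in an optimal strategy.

Row minima: Top → -4, Middle → -1, Bottom → -3; maximin = -1.
Column maxima: Left → 6, Right → 4; minimax = 4.
-1 ≠ 4, so there is no saddle point; optimal play is mixed.
Bottom is strictly dominated by Middle, so Player I never plays it.
On the remaining 2×2 (Top, Middle vs Left, Right):
Let Player I play Top with probability p. Expected payoff against Left: 6p + (-1)(1−p) = 7p − 1; against Right: (-4)p + 4(1−p) = −8p + 4.
Setting these equal: 7p − 1 = −8p + 4 ⇒ 15p = 5 ⇒ p = 1/3, and the value is (7)·(1/3) − 1 = 4/3.
For Player II: with q = P(Left), equating Top's and Middle's payoffs gives 10q − 4 = −5q + 4 ⇒ q = 8/15.

8/15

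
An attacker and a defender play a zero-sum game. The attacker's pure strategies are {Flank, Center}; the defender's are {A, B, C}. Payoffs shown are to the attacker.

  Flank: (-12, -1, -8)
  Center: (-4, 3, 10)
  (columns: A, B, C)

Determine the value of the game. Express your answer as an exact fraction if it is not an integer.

-4

Row minima: Flank → -12, Center → -4; maximin = -4.
Column maxima: A → -4, B → 3, C → 10; minimax = -4.
Since maximin = minimax = -4, there is a saddle point and the value is -4.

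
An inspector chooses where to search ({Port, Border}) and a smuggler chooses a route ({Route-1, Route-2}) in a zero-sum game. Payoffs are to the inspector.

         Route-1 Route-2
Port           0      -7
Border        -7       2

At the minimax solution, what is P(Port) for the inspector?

Row minima: Port → -7, Border → -7; maximin = -7.
Column maxima: Route-1 → 0, Route-2 → 2; minimax = 0.
-7 ≠ 0, so there is no saddle point; optimal play is mixed.
Let the inspector play Port with probability p. Expected payoff against Route-1: 0p + (-7)(1−p) = 7p − 7; against Route-2: (-7)p + 2(1−p) = −9p + 2.
Setting these equal: 7p − 7 = −9p + 2 ⇒ 16p = 9 ⇒ p = 9/16, and the value is (7)·(9/16) − 7 = -49/16.
For the smuggler: with q = P(Route-1), equating Port's and Border's payoffs gives 7q − 7 = −9q + 2 ⇒ q = 9/16.

9/16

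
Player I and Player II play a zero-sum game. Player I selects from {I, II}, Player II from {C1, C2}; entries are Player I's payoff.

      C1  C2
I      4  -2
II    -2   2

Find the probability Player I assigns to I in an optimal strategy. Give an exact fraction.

2/5

Row minima: I → -2, II → -2; maximin = -2.
Column maxima: C1 → 4, C2 → 2; minimax = 2.
-2 ≠ 2, so there is no saddle point; optimal play is mixed.
Let Player I play I with probability p. Expected payoff against C1: 4p + (-2)(1−p) = 6p − 2; against C2: (-2)p + 2(1−p) = −4p + 2.
Setting these equal: 6p − 2 = −4p + 2 ⇒ 10p = 4 ⇒ p = 2/5, and the value is (6)·(2/5) − 2 = 2/5.
For Player II: with q = P(C1), equating I's and II's payoffs gives 6q − 2 = −4q + 2 ⇒ q = 2/5.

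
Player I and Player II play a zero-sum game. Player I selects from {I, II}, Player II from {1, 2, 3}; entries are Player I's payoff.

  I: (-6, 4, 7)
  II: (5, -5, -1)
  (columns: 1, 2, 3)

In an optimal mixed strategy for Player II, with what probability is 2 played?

11/20

Row minima: I → -6, II → -5; maximin = -5.
Column maxima: 1 → 5, 2 → 4, 3 → 7; minimax = 4.
-5 ≠ 4, so there is no saddle point; optimal play is mixed.
3 is strictly dominated by 2 (it gives Player I strictly more in every row), so Player II never plays it.
On the remaining 2×2 (I, II vs 1, 2):
Let Player I play I with probability p. Expected payoff against 1: (-6)p + 5(1−p) = −11p + 5; against 2: 4p + (-5)(1−p) = 9p − 5.
Setting these equal: −11p + 5 = 9p − 5 ⇒ −20p = -10 ⇒ p = 1/2, and the value is (-11)·(1/2) + 5 = -1/2.
For Player II: with q = P(1), equating I's and II's payoffs gives −10q + 4 = 10q − 5 ⇒ q = 9/20.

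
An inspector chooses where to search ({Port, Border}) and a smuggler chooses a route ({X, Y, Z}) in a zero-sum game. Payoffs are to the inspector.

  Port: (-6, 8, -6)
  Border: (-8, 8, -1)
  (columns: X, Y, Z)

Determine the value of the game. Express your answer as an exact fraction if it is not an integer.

Row minima: Port → -6, Border → -8; maximin = -6.
Column maxima: X → -6, Y → 8, Z → -1; minimax = -6.
Since maximin = minimax = -6, there is a saddle point and the value is -6.

-6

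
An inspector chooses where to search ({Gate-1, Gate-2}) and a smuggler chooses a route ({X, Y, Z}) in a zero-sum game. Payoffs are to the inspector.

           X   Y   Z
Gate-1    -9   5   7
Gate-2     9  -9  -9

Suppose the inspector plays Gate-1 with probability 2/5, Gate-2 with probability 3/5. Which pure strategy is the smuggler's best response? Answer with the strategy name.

If the smuggler plays X, the inspector's expected payoff is (2/5)·(-9) + (3/5)·9 = 9/5.
If the smuggler plays Y, the inspector's expected payoff is (2/5)·5 + (3/5)·(-9) = -17/5.
If the smuggler plays Z, the inspector's expected payoff is (2/5)·7 + (3/5)·(-9) = -13/5.
The smuggler minimizes the inspector's payoff; the smallest is -17/5, so the best response is Y.

Y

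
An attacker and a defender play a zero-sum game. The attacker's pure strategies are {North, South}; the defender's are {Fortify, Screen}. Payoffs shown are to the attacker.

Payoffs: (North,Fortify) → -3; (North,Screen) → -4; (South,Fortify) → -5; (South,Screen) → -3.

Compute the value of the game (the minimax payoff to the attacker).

-11/3

Row minima: North → -4, South → -5; maximin = -4.
Column maxima: Fortify → -3, Screen → -3; minimax = -3.
-4 ≠ -3, so there is no saddle point; optimal play is mixed.
Let the attacker play North with probability p. Expected payoff against Fortify: (-3)p + (-5)(1−p) = 2p − 5; against Screen: (-4)p + (-3)(1−p) = −p − 3.
Setting these equal: 2p − 5 = −p − 3 ⇒ 3p = 2 ⇒ p = 2/3, and the value is (2)·(2/3) − 5 = -11/3.
For the defender: with q = P(Fortify), equating North's and South's payoffs gives q − 4 = −2q − 3 ⇒ q = 1/3.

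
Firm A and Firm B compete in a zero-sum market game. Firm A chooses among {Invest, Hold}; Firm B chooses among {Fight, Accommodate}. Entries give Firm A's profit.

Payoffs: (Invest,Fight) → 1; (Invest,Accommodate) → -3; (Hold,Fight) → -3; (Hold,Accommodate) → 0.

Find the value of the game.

Row minima: Invest → -3, Hold → -3; maximin = -3.
Column maxima: Fight → 1, Accommodate → 0; minimax = 0.
-3 ≠ 0, so there is no saddle point; optimal play is mixed.
Let Firm A play Invest with probability p. Expected payoff against Fight: 1p + (-3)(1−p) = 4p − 3; against Accommodate: (-3)p + 0(1−p) = −3p.
Setting these equal: 4p − 3 = −3p ⇒ 7p = 3 ⇒ p = 3/7, and the value is (4)·(3/7) − 3 = -9/7.
For Firm B: with q = P(Fight), equating Invest's and Hold's payoffs gives 4q − 3 = −3q ⇒ q = 3/7.

-9/7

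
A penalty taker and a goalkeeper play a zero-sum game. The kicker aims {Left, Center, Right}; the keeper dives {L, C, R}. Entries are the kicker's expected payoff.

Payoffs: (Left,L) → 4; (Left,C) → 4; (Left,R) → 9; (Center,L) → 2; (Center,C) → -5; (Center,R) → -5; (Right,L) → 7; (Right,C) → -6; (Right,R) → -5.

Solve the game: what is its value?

Row minima: Left → 4, Center → -5, Right → -6; maximin = 4.
Column maxima: L → 7, C → 4, R → 9; minimax = 4.
Since maximin = minimax = 4, there is a saddle point and the value is 4.

4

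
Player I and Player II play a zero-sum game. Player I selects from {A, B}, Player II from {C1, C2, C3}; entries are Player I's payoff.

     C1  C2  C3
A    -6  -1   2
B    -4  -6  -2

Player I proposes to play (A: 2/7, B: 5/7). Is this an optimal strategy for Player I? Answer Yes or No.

Against C1 this mix gives (2/7)·(-6) + (5/7)·(-4) = -32/7.
Against C2 this mix gives (2/7)·(-1) + (5/7)·(-6) = -32/7.
Against C3 this mix gives (2/7)·2 + (5/7)·(-2) = -6/7.
All of Player II's active replies (C1, C2) yield -32/7, and no column does worse for Player I. The mix makes Player II indifferent and guarantees -32/7, so it is optimal.

Yes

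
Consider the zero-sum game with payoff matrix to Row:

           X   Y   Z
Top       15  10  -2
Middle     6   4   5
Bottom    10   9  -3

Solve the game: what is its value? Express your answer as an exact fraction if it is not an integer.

Row minima: Top → -2, Middle → 4, Bottom → -3; maximin = 4.
Column maxima: X → 15, Y → 10, Z → 5; minimax = 5.
4 ≠ 5, so there is no saddle point; optimal play is mixed.
Bottom is strictly dominated by Top, so Row never plays it.
X is strictly dominated by Y (it gives Row strictly more in every row), so Column never plays it.
On the remaining 2×2 (Top, Middle vs Y, Z):
Let Row play Top with probability p. Expected payoff against Y: 10p + 4(1−p) = 6p + 4; against Z: (-2)p + 5(1−p) = −7p + 5.
Setting these equal: 6p + 4 = −7p + 5 ⇒ 13p = 1 ⇒ p = 1/13, and the value is (6)·(1/13) + 4 = 58/13.
For Column: with q = P(Y), equating Top's and Middle's payoffs gives 12q − 2 = −q + 5 ⇒ q = 7/13.

58/13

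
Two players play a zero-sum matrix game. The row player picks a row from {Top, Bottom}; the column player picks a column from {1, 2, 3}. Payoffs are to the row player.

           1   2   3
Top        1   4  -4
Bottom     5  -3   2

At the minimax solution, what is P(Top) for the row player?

5/13

Row minima: Top → -4, Bottom → -3; maximin = -3.
Column maxima: 1 → 5, 2 → 4, 3 → 2; minimax = 2.
-3 ≠ 2, so there is no saddle point; optimal play is mixed.
1 is strictly dominated by 3 (it gives the row player strictly more in every row), so the column player never plays it.
On the remaining 2×2 (Top, Bottom vs 2, 3):
Let the row player play Top with probability p. Expected payoff against 2: 4p + (-3)(1−p) = 7p − 3; against 3: (-4)p + 2(1−p) = −6p + 2.
Setting these equal: 7p − 3 = −6p + 2 ⇒ 13p = 5 ⇒ p = 5/13, and the value is (7)·(5/13) − 3 = -4/13.
For the column player: with q = P(2), equating Top's and Bottom's payoffs gives 8q − 4 = −5q + 2 ⇒ q = 6/13.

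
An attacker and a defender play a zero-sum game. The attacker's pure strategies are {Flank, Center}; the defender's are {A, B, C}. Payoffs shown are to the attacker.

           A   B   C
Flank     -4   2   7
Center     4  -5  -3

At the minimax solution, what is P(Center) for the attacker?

2/5

Row minima: Flank → -4, Center → -5; maximin = -4.
Column maxima: A → 4, B → 2, C → 7; minimax = 2.
-4 ≠ 2, so there is no saddle point; optimal play is mixed.
C is strictly dominated by B (it gives the attacker strictly more in every row), so the defender never plays it.
On the remaining 2×2 (Flank, Center vs A, B):
Let the attacker play Flank with probability p. Expected payoff against A: (-4)p + 4(1−p) = −8p + 4; against B: 2p + (-5)(1−p) = 7p − 5.
Setting these equal: −8p + 4 = 7p − 5 ⇒ −15p = -9 ⇒ p = 3/5, and the value is (-8)·(3/5) + 4 = -4/5.
For the defender: with q = P(A), equating Flank's and Center's payoffs gives −6q + 2 = 9q − 5 ⇒ q = 7/15.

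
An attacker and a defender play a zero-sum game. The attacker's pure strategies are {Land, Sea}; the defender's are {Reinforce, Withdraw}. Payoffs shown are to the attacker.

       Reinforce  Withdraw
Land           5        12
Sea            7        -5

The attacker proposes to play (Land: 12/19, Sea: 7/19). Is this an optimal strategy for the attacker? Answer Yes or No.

Yes

Against Reinforce this mix gives (12/19)·5 + (7/19)·7 = 109/19.
Against Withdraw this mix gives (12/19)·12 + (7/19)·(-5) = 109/19.
All of the defender's active replies (Reinforce, Withdraw) yield 109/19, and no column does worse for the attacker. The mix makes the defender indifferent and guarantees 109/19, so it is optimal.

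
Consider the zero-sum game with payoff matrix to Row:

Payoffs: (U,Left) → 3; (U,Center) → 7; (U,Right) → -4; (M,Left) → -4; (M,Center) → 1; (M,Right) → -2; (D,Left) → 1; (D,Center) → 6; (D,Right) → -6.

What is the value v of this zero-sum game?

Row minima: U → -4, M → -4, D → -6; maximin = -4.
Column maxima: Left → 3, Center → 7, Right → -2; minimax = -2.
-4 ≠ -2, so there is no saddle point; optimal play is mixed.
D is strictly dominated by U, so Row never plays it.
Center is strictly dominated by Left (it gives Row strictly more in every row), so Column never plays it.
On the remaining 2×2 (U, M vs Left, Right):
Let Row play U with probability p. Expected payoff against Left: 3p + (-4)(1−p) = 7p − 4; against Right: (-4)p + (-2)(1−p) = −2p − 2.
Setting these equal: 7p − 4 = −2p − 2 ⇒ 9p = 2 ⇒ p = 2/9, and the value is (7)·(2/9) − 4 = -22/9.
For Column: with q = P(Left), equating U's and M's payoffs gives 7q − 4 = −2q − 2 ⇒ q = 2/9.

-22/9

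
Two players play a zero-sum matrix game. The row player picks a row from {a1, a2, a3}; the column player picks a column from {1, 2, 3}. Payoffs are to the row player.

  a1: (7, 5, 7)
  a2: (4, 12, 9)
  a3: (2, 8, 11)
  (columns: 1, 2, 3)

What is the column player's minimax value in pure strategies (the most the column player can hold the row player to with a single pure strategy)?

7

Column maxima: 1 → 7, 2 → 12, 3 → 11.
The smallest of these is 7.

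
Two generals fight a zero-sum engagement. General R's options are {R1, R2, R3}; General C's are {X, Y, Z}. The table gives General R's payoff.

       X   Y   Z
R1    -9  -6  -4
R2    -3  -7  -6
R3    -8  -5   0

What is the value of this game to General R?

-41/7

Row minima: R1 → -9, R2 → -7, R3 → -8; maximin = -7.
Column maxima: X → -3, Y → -5, Z → 0; minimax = -5.
-7 ≠ -5, so there is no saddle point; optimal play is mixed.
R1 is strictly dominated by R3, so General R never plays it.
Z is strictly dominated by Y (it gives General R strictly more in every row), so General C never plays it.
On the remaining 2×2 (R2, R3 vs X, Y):
Let General R play R2 with probability p. Expected payoff against X: (-3)p + (-8)(1−p) = 5p − 8; against Y: (-7)p + (-5)(1−p) = −2p − 5.
Setting these equal: 5p − 8 = −2p − 5 ⇒ 7p = 3 ⇒ p = 3/7, and the value is (5)·(3/7) − 8 = -41/7.
For General C: with q = P(X), equating R2's and R3's payoffs gives 4q − 7 = −3q − 5 ⇒ q = 2/7.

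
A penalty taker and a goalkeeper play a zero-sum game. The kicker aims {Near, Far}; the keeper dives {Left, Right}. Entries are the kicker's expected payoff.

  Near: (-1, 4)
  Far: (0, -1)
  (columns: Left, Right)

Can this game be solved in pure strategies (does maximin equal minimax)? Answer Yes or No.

No

Row minima: Near → -1, Far → -1; maximin = -1.
Column maxima: Left → 0, Right → 4; minimax = 0.
-1 ≠ 0, so no pure-strategy equilibrium exists.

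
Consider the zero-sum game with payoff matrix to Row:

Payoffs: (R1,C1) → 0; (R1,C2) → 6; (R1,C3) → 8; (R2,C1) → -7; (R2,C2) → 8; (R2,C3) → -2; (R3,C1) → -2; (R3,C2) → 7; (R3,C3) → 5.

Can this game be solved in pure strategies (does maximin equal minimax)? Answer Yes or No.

Yes

Row minima: R1 → 0, R2 → -7, R3 → -2; maximin = 0.
Column maxima: C1 → 0, C2 → 8, C3 → 8; minimax = 0.
maximin = minimax = 0, so a saddle point exists.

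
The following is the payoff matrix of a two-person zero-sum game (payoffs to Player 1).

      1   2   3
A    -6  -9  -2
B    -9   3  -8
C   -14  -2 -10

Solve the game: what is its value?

-33/5

Row minima: A → -9, B → -9, C → -14; maximin = -9.
Column maxima: 1 → -6, 2 → 3, 3 → -2; minimax = -6.
-9 ≠ -6, so there is no saddle point; optimal play is mixed.
C is strictly dominated by B, so Player 1 never plays it.
3 is strictly dominated by 1 (it gives Player 1 strictly more in every row), so Player 2 never plays it.
On the remaining 2×2 (A, B vs 1, 2):
Let Player 1 play A with probability p. Expected payoff against 1: (-6)p + (-9)(1−p) = 3p − 9; against 2: (-9)p + 3(1−p) = −12p + 3.
Setting these equal: 3p − 9 = −12p + 3 ⇒ 15p = 12 ⇒ p = 4/5, and the value is (3)·(4/5) − 9 = -33/5.
For Player 2: with q = P(1), equating A's and B's payoffs gives 3q − 9 = −12q + 3 ⇒ q = 4/5.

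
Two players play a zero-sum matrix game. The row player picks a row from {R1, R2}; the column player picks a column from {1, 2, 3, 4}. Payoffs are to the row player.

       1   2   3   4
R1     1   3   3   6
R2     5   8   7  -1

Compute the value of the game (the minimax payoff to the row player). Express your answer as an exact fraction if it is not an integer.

31/11

Row minima: R1 → 1, R2 → -1; maximin = 1.
Column maxima: 1 → 5, 2 → 8, 3 → 7, 4 → 6; minimax = 5.
1 ≠ 5, so there is no saddle point; optimal play is mixed.
2 is strictly dominated by 1 (it gives the row player strictly more in every row), so the column player never plays it.
3 is strictly dominated by 1 (it gives the row player strictly more in every row), so the column player never plays it.
On the remaining 2×2 (R1, R2 vs 1, 4):
Let the row player play R1 with probability p. Expected payoff against 1: 1p + 5(1−p) = −4p + 5; against 4: 6p + (-1)(1−p) = 7p − 1.
Setting these equal: −4p + 5 = 7p − 1 ⇒ −11p = -6 ⇒ p = 6/11, and the value is (-4)·(6/11) + 5 = 31/11.
For the column player: with q = P(1), equating R1's and R2's payoffs gives −5q + 6 = 6q − 1 ⇒ q = 7/11.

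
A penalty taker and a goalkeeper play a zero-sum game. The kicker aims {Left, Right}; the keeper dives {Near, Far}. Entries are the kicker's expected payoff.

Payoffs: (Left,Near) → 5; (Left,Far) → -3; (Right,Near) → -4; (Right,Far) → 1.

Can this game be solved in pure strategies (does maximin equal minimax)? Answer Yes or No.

Row minima: Left → -3, Right → -4; maximin = -3.
Column maxima: Near → 5, Far → 1; minimax = 1.
-3 ≠ 1, so no pure-strategy equilibrium exists.

No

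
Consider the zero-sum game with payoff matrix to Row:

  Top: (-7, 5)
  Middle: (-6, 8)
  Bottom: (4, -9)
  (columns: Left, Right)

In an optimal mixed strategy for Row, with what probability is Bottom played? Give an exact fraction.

14/27

Row minima: Top → -7, Middle → -6, Bottom → -9; maximin = -6.
Column maxima: Left → 4, Right → 8; minimax = 4.
-6 ≠ 4, so there is no saddle point; optimal play is mixed.
Top is strictly dominated by Middle, so Row never plays it.
On the remaining 2×2 (Middle, Bottom vs Left, Right):
Let Row play Middle with probability p. Expected payoff against Left: (-6)p + 4(1−p) = −10p + 4; against Right: 8p + (-9)(1−p) = 17p − 9.
Setting these equal: −10p + 4 = 17p − 9 ⇒ −27p = -13 ⇒ p = 13/27, and the value is (-10)·(13/27) + 4 = -22/27.
For Column: with q = P(Left), equating Middle's and Bottom's payoffs gives −14q + 8 = 13q − 9 ⇒ q = 17/27.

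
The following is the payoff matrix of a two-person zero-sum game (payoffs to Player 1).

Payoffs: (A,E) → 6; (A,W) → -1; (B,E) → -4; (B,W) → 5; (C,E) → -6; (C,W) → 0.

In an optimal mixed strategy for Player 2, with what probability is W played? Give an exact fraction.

Row minima: A → -1, B → -4, C → -6; maximin = -1.
Column maxima: E → 6, W → 5; minimax = 5.
-1 ≠ 5, so there is no saddle point; optimal play is mixed.
C is strictly dominated by B, so Player 1 never plays it.
On the remaining 2×2 (A, B vs E, W):
Let Player 1 play A with probability p. Expected payoff against E: 6p + (-4)(1−p) = 10p − 4; against W: (-1)p + 5(1−p) = −6p + 5.
Setting these equal: 10p − 4 = −6p + 5 ⇒ 16p = 9 ⇒ p = 9/16, and the value is (10)·(9/16) − 4 = 13/8.
For Player 2: with q = P(E), equating A's and B's payoffs gives 7q − 1 = −9q + 5 ⇒ q = 3/8.

5/8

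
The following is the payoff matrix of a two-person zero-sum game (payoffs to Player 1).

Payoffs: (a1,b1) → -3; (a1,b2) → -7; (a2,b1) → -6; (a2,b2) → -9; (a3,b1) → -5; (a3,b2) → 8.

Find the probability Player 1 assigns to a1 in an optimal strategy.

Row minima: a1 → -7, a2 → -9, a3 → -5; maximin = -5.
Column maxima: b1 → -3, b2 → 8; minimax = -3.
-5 ≠ -3, so there is no saddle point; optimal play is mixed.
a2 is strictly dominated by a1, so Player 1 never plays it.
On the remaining 2×2 (a1, a3 vs b1, b2):
Let Player 1 play a1 with probability p. Expected payoff against b1: (-3)p + (-5)(1−p) = 2p − 5; against b2: (-7)p + 8(1−p) = −15p + 8.
Setting these equal: 2p − 5 = −15p + 8 ⇒ 17p = 13 ⇒ p = 13/17, and the value is (2)·(13/17) − 5 = -59/17.
For Player 2: with q = P(b1), equating a1's and a3's payoffs gives 4q − 7 = −13q + 8 ⇒ q = 15/17.

13/17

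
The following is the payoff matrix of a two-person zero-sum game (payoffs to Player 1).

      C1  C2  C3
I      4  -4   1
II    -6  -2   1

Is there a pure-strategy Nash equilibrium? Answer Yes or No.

No

Row minima: I → -4, II → -6; maximin = -4.
Column maxima: C1 → 4, C2 → -2, C3 → 1; minimax = -2.
-4 ≠ -2, so no pure-strategy equilibrium exists.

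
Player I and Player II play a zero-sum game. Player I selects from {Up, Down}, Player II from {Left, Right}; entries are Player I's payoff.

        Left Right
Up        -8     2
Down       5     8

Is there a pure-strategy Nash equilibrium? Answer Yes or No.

Row minima: Up → -8, Down → 5; maximin = 5.
Column maxima: Left → 5, Right → 8; minimax = 5.
maximin = minimax = 5, so a saddle point exists.

Yes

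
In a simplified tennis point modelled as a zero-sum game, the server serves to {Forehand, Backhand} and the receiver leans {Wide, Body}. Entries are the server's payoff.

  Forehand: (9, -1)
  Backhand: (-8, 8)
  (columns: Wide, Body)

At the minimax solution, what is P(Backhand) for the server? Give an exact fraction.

5/13

Row minima: Forehand → -1, Backhand → -8; maximin = -1.
Column maxima: Wide → 9, Body → 8; minimax = 8.
-1 ≠ 8, so there is no saddle point; optimal play is mixed.
Let the server play Forehand with probability p. Expected payoff against Wide: 9p + (-8)(1−p) = 17p − 8; against Body: (-1)p + 8(1−p) = −9p + 8.
Setting these equal: 17p − 8 = −9p + 8 ⇒ 26p = 16 ⇒ p = 8/13, and the value is (17)·(8/13) − 8 = 32/13.
For the receiver: with q = P(Wide), equating Forehand's and Backhand's payoffs gives 10q − 1 = −16q + 8 ⇒ q = 9/26.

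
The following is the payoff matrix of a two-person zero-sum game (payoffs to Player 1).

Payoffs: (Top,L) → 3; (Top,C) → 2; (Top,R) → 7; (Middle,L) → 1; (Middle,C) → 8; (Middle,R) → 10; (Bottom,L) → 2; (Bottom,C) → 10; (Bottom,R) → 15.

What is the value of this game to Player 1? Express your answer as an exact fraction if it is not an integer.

Row minima: Top → 2, Middle → 1, Bottom → 2; maximin = 2.
Column maxima: L → 3, C → 10, R → 15; minimax = 3.
2 ≠ 3, so there is no saddle point; optimal play is mixed.
Middle is strictly dominated by Bottom, so Player 1 never plays it.
R is strictly dominated by L (it gives Player 1 strictly more in every row), so Player 2 never plays it.
On the remaining 2×2 (Top, Bottom vs L, C):
Let Player 1 play Top with probability p. Expected payoff against L: 3p + 2(1−p) = p + 2; against C: 2p + 10(1−p) = −8p + 10.
Setting these equal: p + 2 = −8p + 10 ⇒ 9p = 8 ⇒ p = 8/9, and the value is (1)·(8/9) + 2 = 26/9.
For Player 2: with q = P(L), equating Top's and Bottom's payoffs gives q + 2 = −8q + 10 ⇒ q = 8/9.

26/9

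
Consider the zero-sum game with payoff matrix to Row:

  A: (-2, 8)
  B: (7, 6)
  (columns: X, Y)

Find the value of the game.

68/11

Row minima: A → -2, B → 6; maximin = 6.
Column maxima: X → 7, Y → 8; minimax = 7.
6 ≠ 7, so there is no saddle point; optimal play is mixed.
Let Row play A with probability p. Expected payoff against X: (-2)p + 7(1−p) = −9p + 7; against Y: 8p + 6(1−p) = 2p + 6.
Setting these equal: −9p + 7 = 2p + 6 ⇒ −11p = -1 ⇒ p = 1/11, and the value is (-9)·(1/11) + 7 = 68/11.
For Column: with q = P(X), equating A's and B's payoffs gives −10q + 8 = q + 6 ⇒ q = 2/11.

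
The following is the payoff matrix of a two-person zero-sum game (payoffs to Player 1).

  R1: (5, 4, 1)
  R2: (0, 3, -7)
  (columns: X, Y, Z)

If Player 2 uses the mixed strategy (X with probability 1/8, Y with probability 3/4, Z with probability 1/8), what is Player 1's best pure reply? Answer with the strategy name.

Expected payoff of R1: (1/8)·5 + (3/4)·4 + (1/8)·1 = 15/4.
Expected payoff of R2: (1/8)·0 + (3/4)·3 + (1/8)·(-7) = 11/8.
The largest is 15/4, so Player 1's best response is R1.

R1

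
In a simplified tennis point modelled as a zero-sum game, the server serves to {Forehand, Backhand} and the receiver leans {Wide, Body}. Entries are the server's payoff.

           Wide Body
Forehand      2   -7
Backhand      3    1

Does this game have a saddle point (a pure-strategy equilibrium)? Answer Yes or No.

Row minima: Forehand → -7, Backhand → 1; maximin = 1.
Column maxima: Wide → 3, Body → 1; minimax = 1.
maximin = minimax = 1, so a saddle point exists.

Yes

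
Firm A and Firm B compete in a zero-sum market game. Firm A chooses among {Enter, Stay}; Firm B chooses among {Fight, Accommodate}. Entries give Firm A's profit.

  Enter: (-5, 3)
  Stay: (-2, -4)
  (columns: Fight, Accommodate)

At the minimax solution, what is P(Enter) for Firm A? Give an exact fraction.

1/5

Row minima: Enter → -5, Stay → -4; maximin = -4.
Column maxima: Fight → -2, Accommodate → 3; minimax = -2.
-4 ≠ -2, so there is no saddle point; optimal play is mixed.
Let Firm A play Enter with probability p. Expected payoff against Fight: (-5)p + (-2)(1−p) = −3p − 2; against Accommodate: 3p + (-4)(1−p) = 7p − 4.
Setting these equal: −3p − 2 = 7p − 4 ⇒ −10p = -2 ⇒ p = 1/5, and the value is (-3)·(1/5) − 2 = -13/5.
For Firm B: with q = P(Fight), equating Enter's and Stay's payoffs gives −8q + 3 = 2q − 4 ⇒ q = 7/10.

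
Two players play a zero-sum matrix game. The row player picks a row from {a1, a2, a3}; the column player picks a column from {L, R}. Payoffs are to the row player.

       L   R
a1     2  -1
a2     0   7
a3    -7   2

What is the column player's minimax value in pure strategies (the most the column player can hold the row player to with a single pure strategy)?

2

Column maxima: L → 2, R → 7.
The smallest of these is 2.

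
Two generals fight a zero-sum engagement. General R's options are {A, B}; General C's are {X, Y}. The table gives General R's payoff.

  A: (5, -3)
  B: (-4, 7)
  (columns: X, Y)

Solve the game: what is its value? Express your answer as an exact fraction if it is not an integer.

23/19

Row minima: A → -3, B → -4; maximin = -3.
Column maxima: X → 5, Y → 7; minimax = 5.
-3 ≠ 5, so there is no saddle point; optimal play is mixed.
Let General R play A with probability p. Expected payoff against X: 5p + (-4)(1−p) = 9p − 4; against Y: (-3)p + 7(1−p) = −10p + 7.
Setting these equal: 9p − 4 = −10p + 7 ⇒ 19p = 11 ⇒ p = 11/19, and the value is (9)·(11/19) − 4 = 23/19.
For General C: with q = P(X), equating A's and B's payoffs gives 8q − 3 = −11q + 7 ⇒ q = 10/19.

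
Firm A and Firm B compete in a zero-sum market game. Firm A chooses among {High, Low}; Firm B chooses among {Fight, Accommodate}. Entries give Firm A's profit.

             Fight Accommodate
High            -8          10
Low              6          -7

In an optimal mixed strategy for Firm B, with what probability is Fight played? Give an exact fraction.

Row minima: High → -8, Low → -7; maximin = -7.
Column maxima: Fight → 6, Accommodate → 10; minimax = 6.
-7 ≠ 6, so there is no saddle point; optimal play is mixed.
Let Firm A play High with probability p. Expected payoff against Fight: (-8)p + 6(1−p) = −14p + 6; against Accommodate: 10p + (-7)(1−p) = 17p − 7.
Setting these equal: −14p + 6 = 17p − 7 ⇒ −31p = -13 ⇒ p = 13/31, and the value is (-14)·(13/31) + 6 = 4/31.
For Firm B: with q = P(Fight), equating High's and Low's payoffs gives −18q + 10 = 13q − 7 ⇒ q = 17/31.

17/31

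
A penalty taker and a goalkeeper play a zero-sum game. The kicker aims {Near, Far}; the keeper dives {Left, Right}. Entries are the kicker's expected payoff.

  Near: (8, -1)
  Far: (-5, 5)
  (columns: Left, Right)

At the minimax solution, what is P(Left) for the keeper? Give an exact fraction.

6/19

Row minima: Near → -1, Far → -5; maximin = -1.
Column maxima: Left → 8, Right → 5; minimax = 5.
-1 ≠ 5, so there is no saddle point; optimal play is mixed.
Let the kicker play Near with probability p. Expected payoff against Left: 8p + (-5)(1−p) = 13p − 5; against Right: (-1)p + 5(1−p) = −6p + 5.
Setting these equal: 13p − 5 = −6p + 5 ⇒ 19p = 10 ⇒ p = 10/19, and the value is (13)·(10/19) − 5 = 35/19.
For the keeper: with q = P(Left), equating Near's and Far's payoffs gives 9q − 1 = −10q + 5 ⇒ q = 6/19.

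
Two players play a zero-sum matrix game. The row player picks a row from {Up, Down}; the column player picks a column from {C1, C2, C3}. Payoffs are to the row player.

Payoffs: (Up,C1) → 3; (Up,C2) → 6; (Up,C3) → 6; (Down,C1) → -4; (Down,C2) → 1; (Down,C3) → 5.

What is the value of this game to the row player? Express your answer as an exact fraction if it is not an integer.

Row minima: Up → 3, Down → -4; maximin = 3.
Column maxima: C1 → 3, C2 → 6, C3 → 6; minimax = 3.
Since maximin = minimax = 3, there is a saddle point and the value is 3.

3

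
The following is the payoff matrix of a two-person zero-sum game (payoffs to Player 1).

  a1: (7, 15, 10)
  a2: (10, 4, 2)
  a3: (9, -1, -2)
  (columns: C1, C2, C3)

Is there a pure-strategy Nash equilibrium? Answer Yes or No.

Row minima: a1 → 7, a2 → 2, a3 → -2; maximin = 7.
Column maxima: C1 → 10, C2 → 15, C3 → 10; minimax = 10.
7 ≠ 10, so no pure-strategy equilibrium exists.

No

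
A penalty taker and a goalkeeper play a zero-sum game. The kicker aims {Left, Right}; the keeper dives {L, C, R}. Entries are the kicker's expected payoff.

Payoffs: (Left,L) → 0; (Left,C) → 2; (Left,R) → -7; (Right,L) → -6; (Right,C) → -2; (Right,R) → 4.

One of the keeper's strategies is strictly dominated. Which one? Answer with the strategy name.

L holds the kicker's payoff strictly below C in every row: 0 < 2, -6 < -2.
So C is strictly dominated for the keeper.

C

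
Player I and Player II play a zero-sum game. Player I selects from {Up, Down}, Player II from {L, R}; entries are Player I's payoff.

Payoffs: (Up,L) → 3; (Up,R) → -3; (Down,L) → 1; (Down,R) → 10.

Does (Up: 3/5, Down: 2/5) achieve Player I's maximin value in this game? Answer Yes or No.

Against L this mix gives (3/5)·3 + (2/5)·1 = 11/5.
Against R this mix gives (3/5)·(-3) + (2/5)·10 = 11/5.
All of Player II's active replies (L, R) yield 11/5, and no column does worse for Player I. The mix makes Player II indifferent and guarantees 11/5, so it is optimal.

Yes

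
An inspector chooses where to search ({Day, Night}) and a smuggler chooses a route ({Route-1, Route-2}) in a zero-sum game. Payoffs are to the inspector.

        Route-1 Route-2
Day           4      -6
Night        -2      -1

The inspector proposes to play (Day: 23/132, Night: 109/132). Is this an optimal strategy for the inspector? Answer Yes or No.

Against Route-1 this mix gives (23/132)·4 + (109/132)·(-2) = -21/22.
Against Route-2 this mix gives (23/132)·(-6) + (109/132)·(-1) = -247/132.
The smuggler will play Route-2, holding the inspector to -247/132. Shifting weight toward the row that does better against Route-2 would raise this floor (the equalizing mix achieves -16/11 against both Route-2 and Route-1), so the proposed strategy is not optimal.

No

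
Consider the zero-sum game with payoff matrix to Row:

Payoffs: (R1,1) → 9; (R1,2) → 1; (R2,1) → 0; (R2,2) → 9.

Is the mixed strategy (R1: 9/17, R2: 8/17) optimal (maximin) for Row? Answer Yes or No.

Against 1 this mix gives (9/17)·9 + (8/17)·0 = 81/17.
Against 2 this mix gives (9/17)·1 + (8/17)·9 = 81/17.
All of Column's active replies (1, 2) yield 81/17, and no column does worse for Row. The mix makes Column indifferent and guarantees 81/17, so it is optimal.

Yes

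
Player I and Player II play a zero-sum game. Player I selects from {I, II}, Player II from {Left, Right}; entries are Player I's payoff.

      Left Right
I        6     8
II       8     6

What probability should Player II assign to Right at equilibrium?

1/2

Row minima: I → 6, II → 6; maximin = 6.
Column maxima: Left → 8, Right → 8; minimax = 8.
6 ≠ 8, so there is no saddle point; optimal play is mixed.
Let Player I play I with probability p. Expected payoff against Left: 6p + 8(1−p) = −2p + 8; against Right: 8p + 6(1−p) = 2p + 6.
Setting these equal: −2p + 8 = 2p + 6 ⇒ −4p = -2 ⇒ p = 1/2, and the value is (-2)·(1/2) + 8 = 7.
For Player II: with q = P(Left), equating I's and II's payoffs gives −2q + 8 = 2q + 6 ⇒ q = 1/2.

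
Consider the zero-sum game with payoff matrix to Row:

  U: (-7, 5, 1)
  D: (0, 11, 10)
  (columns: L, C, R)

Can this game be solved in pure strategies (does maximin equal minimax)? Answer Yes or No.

Row minima: U → -7, D → 0; maximin = 0.
Column maxima: L → 0, C → 11, R → 10; minimax = 0.
maximin = minimax = 0, so a saddle point exists.

Yes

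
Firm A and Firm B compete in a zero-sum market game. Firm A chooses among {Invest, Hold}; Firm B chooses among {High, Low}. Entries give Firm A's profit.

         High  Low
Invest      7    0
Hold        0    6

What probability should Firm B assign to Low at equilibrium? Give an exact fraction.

7/13

Row minima: Invest → 0, Hold → 0; maximin = 0.
Column maxima: High → 7, Low → 6; minimax = 6.
0 ≠ 6, so there is no saddle point; optimal play is mixed.
Let Firm A play Invest with probability p. Expected payoff against High: 7p + 0(1−p) = 7p; against Low: 0p + 6(1−p) = −6p + 6.
Setting these equal: 7p = −6p + 6 ⇒ 13p = 6 ⇒ p = 6/13, and the value is (7)·(6/13) = 42/13.
For Firm B: with q = P(High), equating Invest's and Hold's payoffs gives 7q = −6q + 6 ⇒ q = 6/13.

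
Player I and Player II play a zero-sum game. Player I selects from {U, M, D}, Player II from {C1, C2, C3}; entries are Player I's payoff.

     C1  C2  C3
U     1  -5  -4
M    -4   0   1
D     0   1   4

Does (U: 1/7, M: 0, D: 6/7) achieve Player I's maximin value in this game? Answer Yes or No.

Yes

Against C1 this mix gives (1/7)·1 + (6/7)·0 = 1/7.
Against C2 this mix gives (1/7)·(-5) + (6/7)·1 = 1/7.
Against C3 this mix gives (1/7)·(-4) + (6/7)·4 = 20/7.
All of Player II's active replies (C1, C2) yield 1/7, and no column does worse for Player I. The mix makes Player II indifferent and guarantees 1/7, so it is optimal.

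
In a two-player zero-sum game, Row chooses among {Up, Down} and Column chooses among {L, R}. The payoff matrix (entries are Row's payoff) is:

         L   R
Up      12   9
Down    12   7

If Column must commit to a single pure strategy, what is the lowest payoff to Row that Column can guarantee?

Column maxima: L → 12, R → 9.
The smallest of these is 9.

9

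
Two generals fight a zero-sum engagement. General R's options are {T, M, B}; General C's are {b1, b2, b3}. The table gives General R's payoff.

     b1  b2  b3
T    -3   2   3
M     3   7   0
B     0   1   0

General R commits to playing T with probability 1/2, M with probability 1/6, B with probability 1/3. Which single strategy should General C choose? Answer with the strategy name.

b1

If General C plays b1, General R's expected payoff is (1/2)·(-3) + (1/6)·3 + (1/3)·0 = -1.
If General C plays b2, General R's expected payoff is (1/2)·2 + (1/6)·7 + (1/3)·1 = 5/2.
If General C plays b3, General R's expected payoff is (1/2)·3 + (1/6)·0 + (1/3)·0 = 3/2.
General C minimizes General R's payoff; the smallest is -1, so the best response is b1.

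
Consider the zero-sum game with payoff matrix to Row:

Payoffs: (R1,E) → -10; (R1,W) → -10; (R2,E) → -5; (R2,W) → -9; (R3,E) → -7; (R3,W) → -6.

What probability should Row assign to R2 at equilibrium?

Row minima: R1 → -10, R2 → -9, R3 → -7; maximin = -7.
Column maxima: E → -5, W → -6; minimax = -6.
-7 ≠ -6, so there is no saddle point; optimal play is mixed.
R1 is strictly dominated by R2, so Row never plays it.
On the remaining 2×2 (R2, R3 vs E, W):
Let Row play R2 with probability p. Expected payoff against E: (-5)p + (-7)(1−p) = 2p − 7; against W: (-9)p + (-6)(1−p) = −3p − 6.
Setting these equal: 2p − 7 = −3p − 6 ⇒ 5p = 1 ⇒ p = 1/5, and the value is (2)·(1/5) − 7 = -33/5.
For Column: with q = P(E), equating R2's and R3's payoffs gives 4q − 9 = −q − 6 ⇒ q = 3/5.

1/5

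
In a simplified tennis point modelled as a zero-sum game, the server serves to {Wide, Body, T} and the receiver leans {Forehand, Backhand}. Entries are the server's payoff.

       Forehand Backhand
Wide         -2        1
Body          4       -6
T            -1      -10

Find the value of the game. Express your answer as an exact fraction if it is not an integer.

-8/13

Row minima: Wide → -2, Body → -6, T → -10; maximin = -2.
Column maxima: Forehand → 4, Backhand → 1; minimax = 1.
-2 ≠ 1, so there is no saddle point; optimal play is mixed.
T is strictly dominated by Body, so the server never plays it.
On the remaining 2×2 (Wide, Body vs Forehand, Backhand):
Let the server play Wide with probability p. Expected payoff against Forehand: (-2)p + 4(1−p) = −6p + 4; against Backhand: 1p + (-6)(1−p) = 7p − 6.
Setting these equal: −6p + 4 = 7p − 6 ⇒ −13p = -10 ⇒ p = 10/13, and the value is (-6)·(10/13) + 4 = -8/13.
For the receiver: with q = P(Forehand), equating Wide's and Body's payoffs gives −3q + 1 = 10q − 6 ⇒ q = 7/13.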